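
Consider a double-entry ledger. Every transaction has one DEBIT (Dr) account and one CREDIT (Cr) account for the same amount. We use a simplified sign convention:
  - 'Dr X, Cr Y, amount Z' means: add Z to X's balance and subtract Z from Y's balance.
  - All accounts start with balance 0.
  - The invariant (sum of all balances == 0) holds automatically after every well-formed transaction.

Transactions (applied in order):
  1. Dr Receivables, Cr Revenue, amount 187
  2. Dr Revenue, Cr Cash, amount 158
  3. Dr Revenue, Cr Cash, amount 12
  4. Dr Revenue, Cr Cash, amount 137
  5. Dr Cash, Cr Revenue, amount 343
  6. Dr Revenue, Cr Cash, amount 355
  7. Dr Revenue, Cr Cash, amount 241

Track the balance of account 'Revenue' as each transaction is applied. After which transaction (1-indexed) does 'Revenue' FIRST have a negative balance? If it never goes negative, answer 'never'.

Answer: 1

Derivation:
After txn 1: Revenue=-187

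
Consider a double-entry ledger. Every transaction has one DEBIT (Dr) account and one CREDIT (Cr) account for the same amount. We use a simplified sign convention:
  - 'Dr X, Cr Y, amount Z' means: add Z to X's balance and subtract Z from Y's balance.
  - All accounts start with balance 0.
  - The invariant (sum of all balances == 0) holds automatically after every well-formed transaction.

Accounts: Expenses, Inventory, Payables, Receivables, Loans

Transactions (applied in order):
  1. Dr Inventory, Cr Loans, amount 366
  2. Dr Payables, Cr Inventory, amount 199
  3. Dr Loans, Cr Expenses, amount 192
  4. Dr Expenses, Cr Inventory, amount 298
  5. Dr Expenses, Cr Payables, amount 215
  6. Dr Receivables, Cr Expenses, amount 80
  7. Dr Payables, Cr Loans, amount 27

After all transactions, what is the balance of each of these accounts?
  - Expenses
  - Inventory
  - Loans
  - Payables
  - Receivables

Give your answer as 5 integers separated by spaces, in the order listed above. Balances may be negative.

After txn 1 (Dr Inventory, Cr Loans, amount 366): Inventory=366 Loans=-366
After txn 2 (Dr Payables, Cr Inventory, amount 199): Inventory=167 Loans=-366 Payables=199
After txn 3 (Dr Loans, Cr Expenses, amount 192): Expenses=-192 Inventory=167 Loans=-174 Payables=199
After txn 4 (Dr Expenses, Cr Inventory, amount 298): Expenses=106 Inventory=-131 Loans=-174 Payables=199
After txn 5 (Dr Expenses, Cr Payables, amount 215): Expenses=321 Inventory=-131 Loans=-174 Payables=-16
After txn 6 (Dr Receivables, Cr Expenses, amount 80): Expenses=241 Inventory=-131 Loans=-174 Payables=-16 Receivables=80
After txn 7 (Dr Payables, Cr Loans, amount 27): Expenses=241 Inventory=-131 Loans=-201 Payables=11 Receivables=80

Answer: 241 -131 -201 11 80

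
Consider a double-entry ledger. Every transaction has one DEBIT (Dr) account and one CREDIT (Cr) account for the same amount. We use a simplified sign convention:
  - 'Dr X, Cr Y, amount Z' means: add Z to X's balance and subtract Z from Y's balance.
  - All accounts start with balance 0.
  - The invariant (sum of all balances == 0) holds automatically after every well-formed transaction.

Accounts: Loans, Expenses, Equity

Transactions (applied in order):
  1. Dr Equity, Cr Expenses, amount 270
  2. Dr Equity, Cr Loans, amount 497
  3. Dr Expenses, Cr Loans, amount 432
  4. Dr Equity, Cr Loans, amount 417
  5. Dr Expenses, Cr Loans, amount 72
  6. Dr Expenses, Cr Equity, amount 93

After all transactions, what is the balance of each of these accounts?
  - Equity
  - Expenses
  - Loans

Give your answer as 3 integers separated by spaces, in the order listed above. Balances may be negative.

After txn 1 (Dr Equity, Cr Expenses, amount 270): Equity=270 Expenses=-270
After txn 2 (Dr Equity, Cr Loans, amount 497): Equity=767 Expenses=-270 Loans=-497
After txn 3 (Dr Expenses, Cr Loans, amount 432): Equity=767 Expenses=162 Loans=-929
After txn 4 (Dr Equity, Cr Loans, amount 417): Equity=1184 Expenses=162 Loans=-1346
After txn 5 (Dr Expenses, Cr Loans, amount 72): Equity=1184 Expenses=234 Loans=-1418
After txn 6 (Dr Expenses, Cr Equity, amount 93): Equity=1091 Expenses=327 Loans=-1418

Answer: 1091 327 -1418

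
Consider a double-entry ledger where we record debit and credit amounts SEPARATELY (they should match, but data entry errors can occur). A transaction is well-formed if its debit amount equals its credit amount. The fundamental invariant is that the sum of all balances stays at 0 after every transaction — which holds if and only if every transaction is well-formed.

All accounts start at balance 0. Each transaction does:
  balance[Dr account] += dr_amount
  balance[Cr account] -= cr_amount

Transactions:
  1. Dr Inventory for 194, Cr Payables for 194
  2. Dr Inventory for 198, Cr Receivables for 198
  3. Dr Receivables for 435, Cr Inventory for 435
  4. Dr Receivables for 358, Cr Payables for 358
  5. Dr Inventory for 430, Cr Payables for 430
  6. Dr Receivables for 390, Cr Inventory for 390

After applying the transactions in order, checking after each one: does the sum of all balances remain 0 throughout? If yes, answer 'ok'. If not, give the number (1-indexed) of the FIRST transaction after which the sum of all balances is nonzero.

Answer: ok

Derivation:
After txn 1: dr=194 cr=194 sum_balances=0
After txn 2: dr=198 cr=198 sum_balances=0
After txn 3: dr=435 cr=435 sum_balances=0
After txn 4: dr=358 cr=358 sum_balances=0
After txn 5: dr=430 cr=430 sum_balances=0
After txn 6: dr=390 cr=390 sum_balances=0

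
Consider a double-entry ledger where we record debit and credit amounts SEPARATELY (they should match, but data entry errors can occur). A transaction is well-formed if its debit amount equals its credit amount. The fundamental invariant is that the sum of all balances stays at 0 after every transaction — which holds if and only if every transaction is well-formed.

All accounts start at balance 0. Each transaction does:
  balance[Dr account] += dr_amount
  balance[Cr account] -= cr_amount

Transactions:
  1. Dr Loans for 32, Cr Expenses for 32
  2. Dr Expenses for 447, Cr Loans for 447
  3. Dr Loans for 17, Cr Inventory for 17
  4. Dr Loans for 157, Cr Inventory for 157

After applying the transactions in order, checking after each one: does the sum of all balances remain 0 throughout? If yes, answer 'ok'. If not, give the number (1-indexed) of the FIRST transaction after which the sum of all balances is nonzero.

After txn 1: dr=32 cr=32 sum_balances=0
After txn 2: dr=447 cr=447 sum_balances=0
After txn 3: dr=17 cr=17 sum_balances=0
After txn 4: dr=157 cr=157 sum_balances=0

Answer: ok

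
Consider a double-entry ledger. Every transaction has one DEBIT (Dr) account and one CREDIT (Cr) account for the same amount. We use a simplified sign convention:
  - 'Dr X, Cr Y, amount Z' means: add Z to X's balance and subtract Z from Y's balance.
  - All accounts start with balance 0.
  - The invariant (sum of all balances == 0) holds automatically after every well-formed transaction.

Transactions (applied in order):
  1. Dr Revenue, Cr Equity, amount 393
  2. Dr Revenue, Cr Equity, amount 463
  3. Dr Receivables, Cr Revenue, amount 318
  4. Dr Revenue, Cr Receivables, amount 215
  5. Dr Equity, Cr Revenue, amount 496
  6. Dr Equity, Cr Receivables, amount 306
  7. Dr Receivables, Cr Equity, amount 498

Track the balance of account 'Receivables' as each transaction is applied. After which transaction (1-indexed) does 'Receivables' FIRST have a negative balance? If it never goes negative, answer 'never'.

Answer: 6

Derivation:
After txn 1: Receivables=0
After txn 2: Receivables=0
After txn 3: Receivables=318
After txn 4: Receivables=103
After txn 5: Receivables=103
After txn 6: Receivables=-203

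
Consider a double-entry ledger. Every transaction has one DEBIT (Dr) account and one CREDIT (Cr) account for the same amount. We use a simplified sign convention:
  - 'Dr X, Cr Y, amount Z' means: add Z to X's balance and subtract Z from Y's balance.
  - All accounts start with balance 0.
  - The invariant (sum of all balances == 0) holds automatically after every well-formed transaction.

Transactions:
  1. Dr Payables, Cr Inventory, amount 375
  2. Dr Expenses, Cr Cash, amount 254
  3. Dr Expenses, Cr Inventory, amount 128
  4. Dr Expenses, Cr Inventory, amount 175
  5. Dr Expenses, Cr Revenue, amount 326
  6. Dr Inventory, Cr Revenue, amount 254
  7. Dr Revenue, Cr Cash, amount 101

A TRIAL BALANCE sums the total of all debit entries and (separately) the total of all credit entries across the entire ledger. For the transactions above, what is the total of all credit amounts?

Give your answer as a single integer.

Txn 1: credit+=375
Txn 2: credit+=254
Txn 3: credit+=128
Txn 4: credit+=175
Txn 5: credit+=326
Txn 6: credit+=254
Txn 7: credit+=101
Total credits = 1613

Answer: 1613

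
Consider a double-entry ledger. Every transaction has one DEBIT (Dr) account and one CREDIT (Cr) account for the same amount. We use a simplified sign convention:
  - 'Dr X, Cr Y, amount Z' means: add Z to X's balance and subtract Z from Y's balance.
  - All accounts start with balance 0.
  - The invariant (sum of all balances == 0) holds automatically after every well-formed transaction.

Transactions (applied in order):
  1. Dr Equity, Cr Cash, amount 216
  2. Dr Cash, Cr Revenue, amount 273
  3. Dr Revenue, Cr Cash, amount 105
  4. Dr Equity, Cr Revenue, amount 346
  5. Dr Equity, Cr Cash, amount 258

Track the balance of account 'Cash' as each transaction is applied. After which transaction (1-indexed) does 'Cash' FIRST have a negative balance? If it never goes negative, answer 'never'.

After txn 1: Cash=-216

Answer: 1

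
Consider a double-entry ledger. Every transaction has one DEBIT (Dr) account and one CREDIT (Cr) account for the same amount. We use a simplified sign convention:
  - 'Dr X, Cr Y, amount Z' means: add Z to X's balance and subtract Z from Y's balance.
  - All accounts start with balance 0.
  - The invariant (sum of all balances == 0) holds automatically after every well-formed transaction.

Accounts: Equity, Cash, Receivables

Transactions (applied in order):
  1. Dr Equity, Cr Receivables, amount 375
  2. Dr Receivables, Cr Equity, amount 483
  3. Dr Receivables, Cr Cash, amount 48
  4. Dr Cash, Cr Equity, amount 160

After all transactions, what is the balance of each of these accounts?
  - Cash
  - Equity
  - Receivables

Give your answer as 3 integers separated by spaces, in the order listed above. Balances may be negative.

After txn 1 (Dr Equity, Cr Receivables, amount 375): Equity=375 Receivables=-375
After txn 2 (Dr Receivables, Cr Equity, amount 483): Equity=-108 Receivables=108
After txn 3 (Dr Receivables, Cr Cash, amount 48): Cash=-48 Equity=-108 Receivables=156
After txn 4 (Dr Cash, Cr Equity, amount 160): Cash=112 Equity=-268 Receivables=156

Answer: 112 -268 156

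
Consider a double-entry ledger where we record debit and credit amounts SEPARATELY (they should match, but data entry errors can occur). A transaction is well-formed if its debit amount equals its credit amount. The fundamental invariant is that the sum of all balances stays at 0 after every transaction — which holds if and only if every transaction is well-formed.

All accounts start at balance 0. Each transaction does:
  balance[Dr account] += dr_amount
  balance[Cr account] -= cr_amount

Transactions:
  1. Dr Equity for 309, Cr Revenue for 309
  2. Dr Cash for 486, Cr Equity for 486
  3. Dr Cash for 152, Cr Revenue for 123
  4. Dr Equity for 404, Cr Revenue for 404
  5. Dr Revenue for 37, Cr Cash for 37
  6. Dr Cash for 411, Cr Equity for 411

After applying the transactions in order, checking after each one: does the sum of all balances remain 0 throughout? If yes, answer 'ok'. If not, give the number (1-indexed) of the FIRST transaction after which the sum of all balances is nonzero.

After txn 1: dr=309 cr=309 sum_balances=0
After txn 2: dr=486 cr=486 sum_balances=0
After txn 3: dr=152 cr=123 sum_balances=29
After txn 4: dr=404 cr=404 sum_balances=29
After txn 5: dr=37 cr=37 sum_balances=29
After txn 6: dr=411 cr=411 sum_balances=29

Answer: 3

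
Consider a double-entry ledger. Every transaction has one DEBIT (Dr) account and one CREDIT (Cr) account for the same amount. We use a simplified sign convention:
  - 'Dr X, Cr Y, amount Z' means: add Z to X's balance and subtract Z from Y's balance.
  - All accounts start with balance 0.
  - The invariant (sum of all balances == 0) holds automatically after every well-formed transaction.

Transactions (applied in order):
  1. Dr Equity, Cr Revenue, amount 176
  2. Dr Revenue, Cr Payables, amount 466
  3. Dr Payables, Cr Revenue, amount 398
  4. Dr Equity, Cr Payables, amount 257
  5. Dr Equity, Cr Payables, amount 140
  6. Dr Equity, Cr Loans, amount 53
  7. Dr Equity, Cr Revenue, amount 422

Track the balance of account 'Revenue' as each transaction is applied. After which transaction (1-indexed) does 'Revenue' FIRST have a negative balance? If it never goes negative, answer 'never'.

Answer: 1

Derivation:
After txn 1: Revenue=-176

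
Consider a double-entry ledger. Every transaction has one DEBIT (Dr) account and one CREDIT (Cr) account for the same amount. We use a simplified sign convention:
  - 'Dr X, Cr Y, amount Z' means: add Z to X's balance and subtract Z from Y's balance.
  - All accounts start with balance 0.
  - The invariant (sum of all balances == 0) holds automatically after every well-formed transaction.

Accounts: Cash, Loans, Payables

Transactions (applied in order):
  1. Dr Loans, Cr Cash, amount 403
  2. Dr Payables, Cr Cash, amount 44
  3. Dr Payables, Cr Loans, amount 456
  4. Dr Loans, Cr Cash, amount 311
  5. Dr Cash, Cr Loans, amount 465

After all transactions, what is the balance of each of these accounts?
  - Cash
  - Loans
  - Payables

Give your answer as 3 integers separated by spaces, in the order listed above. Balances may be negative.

After txn 1 (Dr Loans, Cr Cash, amount 403): Cash=-403 Loans=403
After txn 2 (Dr Payables, Cr Cash, amount 44): Cash=-447 Loans=403 Payables=44
After txn 3 (Dr Payables, Cr Loans, amount 456): Cash=-447 Loans=-53 Payables=500
After txn 4 (Dr Loans, Cr Cash, amount 311): Cash=-758 Loans=258 Payables=500
After txn 5 (Dr Cash, Cr Loans, amount 465): Cash=-293 Loans=-207 Payables=500

Answer: -293 -207 500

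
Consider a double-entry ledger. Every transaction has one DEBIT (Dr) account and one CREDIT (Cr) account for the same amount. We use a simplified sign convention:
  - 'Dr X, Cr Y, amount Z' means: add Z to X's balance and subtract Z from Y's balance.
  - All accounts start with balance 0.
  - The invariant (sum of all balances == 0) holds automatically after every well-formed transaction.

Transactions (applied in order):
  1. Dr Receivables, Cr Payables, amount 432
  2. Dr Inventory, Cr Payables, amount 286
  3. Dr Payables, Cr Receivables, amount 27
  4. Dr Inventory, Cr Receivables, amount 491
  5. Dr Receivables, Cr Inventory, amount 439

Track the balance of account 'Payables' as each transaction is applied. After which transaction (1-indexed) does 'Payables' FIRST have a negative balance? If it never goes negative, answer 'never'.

Answer: 1

Derivation:
After txn 1: Payables=-432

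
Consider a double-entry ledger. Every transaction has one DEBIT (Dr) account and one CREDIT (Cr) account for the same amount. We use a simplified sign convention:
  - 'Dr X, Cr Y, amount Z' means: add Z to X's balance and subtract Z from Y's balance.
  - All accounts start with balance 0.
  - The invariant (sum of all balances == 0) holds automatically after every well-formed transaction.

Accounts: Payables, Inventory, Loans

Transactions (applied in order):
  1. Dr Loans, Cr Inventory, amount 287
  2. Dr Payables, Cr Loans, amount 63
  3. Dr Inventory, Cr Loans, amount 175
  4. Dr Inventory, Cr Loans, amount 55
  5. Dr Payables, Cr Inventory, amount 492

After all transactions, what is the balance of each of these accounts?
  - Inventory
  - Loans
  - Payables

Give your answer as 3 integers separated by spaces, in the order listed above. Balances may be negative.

Answer: -549 -6 555

Derivation:
After txn 1 (Dr Loans, Cr Inventory, amount 287): Inventory=-287 Loans=287
After txn 2 (Dr Payables, Cr Loans, amount 63): Inventory=-287 Loans=224 Payables=63
After txn 3 (Dr Inventory, Cr Loans, amount 175): Inventory=-112 Loans=49 Payables=63
After txn 4 (Dr Inventory, Cr Loans, amount 55): Inventory=-57 Loans=-6 Payables=63
After txn 5 (Dr Payables, Cr Inventory, amount 492): Inventory=-549 Loans=-6 Payables=555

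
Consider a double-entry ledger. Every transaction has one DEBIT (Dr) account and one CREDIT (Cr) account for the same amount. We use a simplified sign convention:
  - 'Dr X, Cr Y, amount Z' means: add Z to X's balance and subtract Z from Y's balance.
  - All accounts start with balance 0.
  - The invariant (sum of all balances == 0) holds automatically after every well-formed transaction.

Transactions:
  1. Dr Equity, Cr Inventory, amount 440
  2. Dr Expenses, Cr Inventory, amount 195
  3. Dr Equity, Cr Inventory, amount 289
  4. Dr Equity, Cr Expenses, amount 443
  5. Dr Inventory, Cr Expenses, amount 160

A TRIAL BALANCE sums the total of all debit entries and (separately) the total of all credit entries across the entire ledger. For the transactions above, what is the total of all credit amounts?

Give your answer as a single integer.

Txn 1: credit+=440
Txn 2: credit+=195
Txn 3: credit+=289
Txn 4: credit+=443
Txn 5: credit+=160
Total credits = 1527

Answer: 1527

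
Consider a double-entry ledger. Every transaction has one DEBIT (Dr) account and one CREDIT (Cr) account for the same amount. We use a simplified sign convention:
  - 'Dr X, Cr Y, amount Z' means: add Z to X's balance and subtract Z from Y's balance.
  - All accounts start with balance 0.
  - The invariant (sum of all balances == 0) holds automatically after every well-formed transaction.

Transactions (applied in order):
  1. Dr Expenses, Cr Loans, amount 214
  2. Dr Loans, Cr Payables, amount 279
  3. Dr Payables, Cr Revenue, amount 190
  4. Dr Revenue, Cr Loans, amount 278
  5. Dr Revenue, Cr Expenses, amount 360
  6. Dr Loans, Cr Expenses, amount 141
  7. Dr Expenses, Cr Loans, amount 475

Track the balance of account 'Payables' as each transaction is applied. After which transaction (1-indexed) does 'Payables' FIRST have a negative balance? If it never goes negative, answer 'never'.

Answer: 2

Derivation:
After txn 1: Payables=0
After txn 2: Payables=-279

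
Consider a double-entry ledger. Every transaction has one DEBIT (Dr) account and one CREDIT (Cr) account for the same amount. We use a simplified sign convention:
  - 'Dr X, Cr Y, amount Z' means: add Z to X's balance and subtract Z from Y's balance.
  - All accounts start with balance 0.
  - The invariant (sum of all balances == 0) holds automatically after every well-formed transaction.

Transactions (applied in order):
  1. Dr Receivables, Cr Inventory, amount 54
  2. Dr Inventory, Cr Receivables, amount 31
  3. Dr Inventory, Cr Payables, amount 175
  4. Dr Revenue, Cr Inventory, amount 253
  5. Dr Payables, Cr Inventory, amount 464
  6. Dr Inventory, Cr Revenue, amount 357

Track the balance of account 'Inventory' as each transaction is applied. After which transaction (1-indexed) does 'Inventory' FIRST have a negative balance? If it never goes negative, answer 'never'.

Answer: 1

Derivation:
After txn 1: Inventory=-54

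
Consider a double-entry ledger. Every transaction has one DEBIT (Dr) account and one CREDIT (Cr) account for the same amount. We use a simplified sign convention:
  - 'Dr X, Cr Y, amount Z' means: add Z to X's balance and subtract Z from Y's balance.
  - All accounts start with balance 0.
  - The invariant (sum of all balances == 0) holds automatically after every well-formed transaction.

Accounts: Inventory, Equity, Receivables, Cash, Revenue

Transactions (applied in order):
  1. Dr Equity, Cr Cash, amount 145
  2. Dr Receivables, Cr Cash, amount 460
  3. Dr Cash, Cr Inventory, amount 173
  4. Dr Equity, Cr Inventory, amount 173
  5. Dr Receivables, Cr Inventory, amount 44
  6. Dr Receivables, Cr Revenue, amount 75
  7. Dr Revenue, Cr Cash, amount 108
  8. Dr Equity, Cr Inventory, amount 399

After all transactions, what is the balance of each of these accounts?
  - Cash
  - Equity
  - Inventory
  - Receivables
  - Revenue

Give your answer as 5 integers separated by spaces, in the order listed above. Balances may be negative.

After txn 1 (Dr Equity, Cr Cash, amount 145): Cash=-145 Equity=145
After txn 2 (Dr Receivables, Cr Cash, amount 460): Cash=-605 Equity=145 Receivables=460
After txn 3 (Dr Cash, Cr Inventory, amount 173): Cash=-432 Equity=145 Inventory=-173 Receivables=460
After txn 4 (Dr Equity, Cr Inventory, amount 173): Cash=-432 Equity=318 Inventory=-346 Receivables=460
After txn 5 (Dr Receivables, Cr Inventory, amount 44): Cash=-432 Equity=318 Inventory=-390 Receivables=504
After txn 6 (Dr Receivables, Cr Revenue, amount 75): Cash=-432 Equity=318 Inventory=-390 Receivables=579 Revenue=-75
After txn 7 (Dr Revenue, Cr Cash, amount 108): Cash=-540 Equity=318 Inventory=-390 Receivables=579 Revenue=33
After txn 8 (Dr Equity, Cr Inventory, amount 399): Cash=-540 Equity=717 Inventory=-789 Receivables=579 Revenue=33

Answer: -540 717 -789 579 33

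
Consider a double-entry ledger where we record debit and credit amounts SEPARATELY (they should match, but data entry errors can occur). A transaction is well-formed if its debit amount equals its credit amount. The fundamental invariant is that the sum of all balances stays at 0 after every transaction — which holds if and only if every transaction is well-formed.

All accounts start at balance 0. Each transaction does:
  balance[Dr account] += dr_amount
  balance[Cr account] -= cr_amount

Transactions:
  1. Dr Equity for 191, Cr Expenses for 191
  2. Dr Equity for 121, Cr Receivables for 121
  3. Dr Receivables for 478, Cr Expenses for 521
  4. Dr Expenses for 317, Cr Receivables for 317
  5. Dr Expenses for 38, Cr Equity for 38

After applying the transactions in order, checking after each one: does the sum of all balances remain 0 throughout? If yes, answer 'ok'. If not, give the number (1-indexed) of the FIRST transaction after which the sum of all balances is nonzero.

After txn 1: dr=191 cr=191 sum_balances=0
After txn 2: dr=121 cr=121 sum_balances=0
After txn 3: dr=478 cr=521 sum_balances=-43
After txn 4: dr=317 cr=317 sum_balances=-43
After txn 5: dr=38 cr=38 sum_balances=-43

Answer: 3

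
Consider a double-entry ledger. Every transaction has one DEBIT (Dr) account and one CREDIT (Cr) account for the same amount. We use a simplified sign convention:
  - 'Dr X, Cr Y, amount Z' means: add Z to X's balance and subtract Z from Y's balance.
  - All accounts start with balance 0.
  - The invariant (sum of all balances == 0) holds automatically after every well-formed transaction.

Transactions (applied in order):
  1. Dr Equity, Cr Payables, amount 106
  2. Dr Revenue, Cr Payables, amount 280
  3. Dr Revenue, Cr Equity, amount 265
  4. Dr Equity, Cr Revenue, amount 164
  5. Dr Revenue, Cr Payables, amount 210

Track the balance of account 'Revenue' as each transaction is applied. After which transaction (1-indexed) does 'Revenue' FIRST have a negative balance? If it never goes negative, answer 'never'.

After txn 1: Revenue=0
After txn 2: Revenue=280
After txn 3: Revenue=545
After txn 4: Revenue=381
After txn 5: Revenue=591

Answer: never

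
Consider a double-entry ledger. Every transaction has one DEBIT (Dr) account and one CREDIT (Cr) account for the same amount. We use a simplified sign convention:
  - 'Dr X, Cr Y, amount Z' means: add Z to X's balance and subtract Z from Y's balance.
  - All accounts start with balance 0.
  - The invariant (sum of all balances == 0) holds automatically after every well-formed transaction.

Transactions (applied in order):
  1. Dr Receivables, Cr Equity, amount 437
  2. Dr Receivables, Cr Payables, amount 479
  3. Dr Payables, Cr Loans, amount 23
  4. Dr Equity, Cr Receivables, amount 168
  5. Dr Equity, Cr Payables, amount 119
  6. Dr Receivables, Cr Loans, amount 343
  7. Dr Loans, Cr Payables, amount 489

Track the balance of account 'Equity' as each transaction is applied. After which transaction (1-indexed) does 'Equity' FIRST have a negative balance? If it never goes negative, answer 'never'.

After txn 1: Equity=-437

Answer: 1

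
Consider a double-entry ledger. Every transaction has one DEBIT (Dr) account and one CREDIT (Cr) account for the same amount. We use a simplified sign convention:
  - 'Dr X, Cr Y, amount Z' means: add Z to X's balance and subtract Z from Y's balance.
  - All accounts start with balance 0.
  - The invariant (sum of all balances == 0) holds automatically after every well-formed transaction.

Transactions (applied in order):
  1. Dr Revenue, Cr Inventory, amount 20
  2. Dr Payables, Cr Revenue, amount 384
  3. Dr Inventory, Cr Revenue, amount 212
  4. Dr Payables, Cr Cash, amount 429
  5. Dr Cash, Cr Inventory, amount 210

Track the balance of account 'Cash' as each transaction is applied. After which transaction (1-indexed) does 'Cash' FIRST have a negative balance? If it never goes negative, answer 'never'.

After txn 1: Cash=0
After txn 2: Cash=0
After txn 3: Cash=0
After txn 4: Cash=-429

Answer: 4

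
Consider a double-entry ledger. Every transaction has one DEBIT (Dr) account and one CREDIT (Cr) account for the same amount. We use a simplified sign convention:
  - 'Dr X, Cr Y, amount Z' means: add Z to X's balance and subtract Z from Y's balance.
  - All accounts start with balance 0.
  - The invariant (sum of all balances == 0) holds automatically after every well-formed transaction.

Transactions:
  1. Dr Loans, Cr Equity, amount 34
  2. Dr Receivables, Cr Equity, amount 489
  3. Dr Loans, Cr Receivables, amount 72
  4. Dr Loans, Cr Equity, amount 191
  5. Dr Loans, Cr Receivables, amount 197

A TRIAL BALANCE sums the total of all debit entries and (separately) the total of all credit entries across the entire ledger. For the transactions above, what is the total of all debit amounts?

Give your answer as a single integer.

Answer: 983

Derivation:
Txn 1: debit+=34
Txn 2: debit+=489
Txn 3: debit+=72
Txn 4: debit+=191
Txn 5: debit+=197
Total debits = 983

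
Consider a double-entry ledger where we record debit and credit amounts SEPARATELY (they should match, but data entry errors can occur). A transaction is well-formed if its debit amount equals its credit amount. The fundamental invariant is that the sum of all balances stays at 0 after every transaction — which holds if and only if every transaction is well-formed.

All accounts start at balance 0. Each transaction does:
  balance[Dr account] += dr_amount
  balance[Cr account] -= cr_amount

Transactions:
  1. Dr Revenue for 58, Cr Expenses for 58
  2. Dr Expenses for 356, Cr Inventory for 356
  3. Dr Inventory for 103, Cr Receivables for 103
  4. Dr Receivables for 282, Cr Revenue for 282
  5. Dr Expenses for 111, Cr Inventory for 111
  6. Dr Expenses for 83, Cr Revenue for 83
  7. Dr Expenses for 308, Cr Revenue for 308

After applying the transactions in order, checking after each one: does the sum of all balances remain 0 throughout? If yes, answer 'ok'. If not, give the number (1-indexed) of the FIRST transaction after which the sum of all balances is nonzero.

Answer: ok

Derivation:
After txn 1: dr=58 cr=58 sum_balances=0
After txn 2: dr=356 cr=356 sum_balances=0
After txn 3: dr=103 cr=103 sum_balances=0
After txn 4: dr=282 cr=282 sum_balances=0
After txn 5: dr=111 cr=111 sum_balances=0
After txn 6: dr=83 cr=83 sum_balances=0
After txn 7: dr=308 cr=308 sum_balances=0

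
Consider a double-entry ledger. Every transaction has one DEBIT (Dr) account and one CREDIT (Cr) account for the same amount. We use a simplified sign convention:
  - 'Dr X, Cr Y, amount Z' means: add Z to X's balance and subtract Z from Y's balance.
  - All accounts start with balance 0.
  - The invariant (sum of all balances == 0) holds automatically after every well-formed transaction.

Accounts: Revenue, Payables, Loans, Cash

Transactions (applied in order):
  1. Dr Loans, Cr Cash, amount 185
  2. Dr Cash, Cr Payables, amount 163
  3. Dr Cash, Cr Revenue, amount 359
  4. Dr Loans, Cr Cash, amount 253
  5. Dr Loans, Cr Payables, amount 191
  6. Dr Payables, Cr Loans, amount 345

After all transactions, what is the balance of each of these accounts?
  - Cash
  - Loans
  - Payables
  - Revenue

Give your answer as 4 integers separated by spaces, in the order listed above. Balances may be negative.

After txn 1 (Dr Loans, Cr Cash, amount 185): Cash=-185 Loans=185
After txn 2 (Dr Cash, Cr Payables, amount 163): Cash=-22 Loans=185 Payables=-163
After txn 3 (Dr Cash, Cr Revenue, amount 359): Cash=337 Loans=185 Payables=-163 Revenue=-359
After txn 4 (Dr Loans, Cr Cash, amount 253): Cash=84 Loans=438 Payables=-163 Revenue=-359
After txn 5 (Dr Loans, Cr Payables, amount 191): Cash=84 Loans=629 Payables=-354 Revenue=-359
After txn 6 (Dr Payables, Cr Loans, amount 345): Cash=84 Loans=284 Payables=-9 Revenue=-359

Answer: 84 284 -9 -359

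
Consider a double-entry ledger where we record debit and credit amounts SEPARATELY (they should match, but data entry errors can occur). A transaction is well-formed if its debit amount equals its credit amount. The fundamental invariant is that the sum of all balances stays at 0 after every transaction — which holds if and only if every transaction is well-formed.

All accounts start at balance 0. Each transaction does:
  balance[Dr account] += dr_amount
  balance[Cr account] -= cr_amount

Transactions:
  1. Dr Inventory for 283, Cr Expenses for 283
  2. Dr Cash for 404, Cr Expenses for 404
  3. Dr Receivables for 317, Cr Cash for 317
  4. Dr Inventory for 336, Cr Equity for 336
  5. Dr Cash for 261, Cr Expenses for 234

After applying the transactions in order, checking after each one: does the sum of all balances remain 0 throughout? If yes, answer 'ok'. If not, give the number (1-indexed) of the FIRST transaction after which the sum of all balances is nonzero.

After txn 1: dr=283 cr=283 sum_balances=0
After txn 2: dr=404 cr=404 sum_balances=0
After txn 3: dr=317 cr=317 sum_balances=0
After txn 4: dr=336 cr=336 sum_balances=0
After txn 5: dr=261 cr=234 sum_balances=27

Answer: 5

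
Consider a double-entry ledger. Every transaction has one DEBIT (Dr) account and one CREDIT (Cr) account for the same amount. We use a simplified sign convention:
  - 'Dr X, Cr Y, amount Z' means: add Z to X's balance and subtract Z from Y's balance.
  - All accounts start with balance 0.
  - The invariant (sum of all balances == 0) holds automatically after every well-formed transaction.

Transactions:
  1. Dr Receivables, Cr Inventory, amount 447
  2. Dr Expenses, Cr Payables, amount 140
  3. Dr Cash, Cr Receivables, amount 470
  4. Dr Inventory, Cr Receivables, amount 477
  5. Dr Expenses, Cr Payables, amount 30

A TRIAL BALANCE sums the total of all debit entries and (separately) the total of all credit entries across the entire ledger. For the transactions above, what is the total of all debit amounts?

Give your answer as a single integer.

Txn 1: debit+=447
Txn 2: debit+=140
Txn 3: debit+=470
Txn 4: debit+=477
Txn 5: debit+=30
Total debits = 1564

Answer: 1564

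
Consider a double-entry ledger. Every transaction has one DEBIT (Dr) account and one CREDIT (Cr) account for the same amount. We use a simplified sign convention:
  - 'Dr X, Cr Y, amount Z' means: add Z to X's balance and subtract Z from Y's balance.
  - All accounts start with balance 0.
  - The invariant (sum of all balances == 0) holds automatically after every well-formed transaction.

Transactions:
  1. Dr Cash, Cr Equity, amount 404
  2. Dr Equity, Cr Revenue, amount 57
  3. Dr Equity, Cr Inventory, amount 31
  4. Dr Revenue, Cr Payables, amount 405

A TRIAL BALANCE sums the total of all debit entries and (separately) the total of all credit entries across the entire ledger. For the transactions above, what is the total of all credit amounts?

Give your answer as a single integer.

Answer: 897

Derivation:
Txn 1: credit+=404
Txn 2: credit+=57
Txn 3: credit+=31
Txn 4: credit+=405
Total credits = 897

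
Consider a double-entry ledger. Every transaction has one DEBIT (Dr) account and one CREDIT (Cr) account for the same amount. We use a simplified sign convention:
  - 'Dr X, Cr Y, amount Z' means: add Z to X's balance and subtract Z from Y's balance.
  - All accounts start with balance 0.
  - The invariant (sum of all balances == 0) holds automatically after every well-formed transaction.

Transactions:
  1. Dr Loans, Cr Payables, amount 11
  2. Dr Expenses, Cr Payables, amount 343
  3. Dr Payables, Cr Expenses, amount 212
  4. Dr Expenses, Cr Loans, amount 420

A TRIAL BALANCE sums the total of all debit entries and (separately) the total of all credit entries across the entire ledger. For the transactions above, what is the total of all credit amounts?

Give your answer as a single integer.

Answer: 986

Derivation:
Txn 1: credit+=11
Txn 2: credit+=343
Txn 3: credit+=212
Txn 4: credit+=420
Total credits = 986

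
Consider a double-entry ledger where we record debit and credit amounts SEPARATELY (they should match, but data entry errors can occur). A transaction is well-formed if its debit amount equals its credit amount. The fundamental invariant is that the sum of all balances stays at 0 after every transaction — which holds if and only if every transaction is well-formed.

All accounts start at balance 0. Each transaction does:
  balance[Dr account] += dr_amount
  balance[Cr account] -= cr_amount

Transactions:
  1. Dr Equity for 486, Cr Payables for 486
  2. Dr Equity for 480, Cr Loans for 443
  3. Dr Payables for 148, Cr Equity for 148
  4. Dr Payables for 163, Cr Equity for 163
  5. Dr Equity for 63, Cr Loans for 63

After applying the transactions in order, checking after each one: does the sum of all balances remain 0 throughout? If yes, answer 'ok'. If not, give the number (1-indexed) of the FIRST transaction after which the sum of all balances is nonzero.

Answer: 2

Derivation:
After txn 1: dr=486 cr=486 sum_balances=0
After txn 2: dr=480 cr=443 sum_balances=37
After txn 3: dr=148 cr=148 sum_balances=37
After txn 4: dr=163 cr=163 sum_balances=37
After txn 5: dr=63 cr=63 sum_balances=37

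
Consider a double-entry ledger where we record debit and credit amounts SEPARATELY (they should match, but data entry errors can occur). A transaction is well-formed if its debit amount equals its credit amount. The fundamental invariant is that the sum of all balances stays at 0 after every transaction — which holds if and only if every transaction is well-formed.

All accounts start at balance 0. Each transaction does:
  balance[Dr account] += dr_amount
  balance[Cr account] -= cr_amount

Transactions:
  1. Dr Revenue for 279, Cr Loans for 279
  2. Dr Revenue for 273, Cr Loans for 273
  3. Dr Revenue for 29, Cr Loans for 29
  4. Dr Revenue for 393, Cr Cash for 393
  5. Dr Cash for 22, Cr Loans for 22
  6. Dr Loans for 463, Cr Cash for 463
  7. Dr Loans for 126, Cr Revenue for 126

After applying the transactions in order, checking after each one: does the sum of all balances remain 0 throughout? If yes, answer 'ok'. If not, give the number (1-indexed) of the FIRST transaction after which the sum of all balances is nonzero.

Answer: ok

Derivation:
After txn 1: dr=279 cr=279 sum_balances=0
After txn 2: dr=273 cr=273 sum_balances=0
After txn 3: dr=29 cr=29 sum_balances=0
After txn 4: dr=393 cr=393 sum_balances=0
After txn 5: dr=22 cr=22 sum_balances=0
After txn 6: dr=463 cr=463 sum_balances=0
After txn 7: dr=126 cr=126 sum_balances=0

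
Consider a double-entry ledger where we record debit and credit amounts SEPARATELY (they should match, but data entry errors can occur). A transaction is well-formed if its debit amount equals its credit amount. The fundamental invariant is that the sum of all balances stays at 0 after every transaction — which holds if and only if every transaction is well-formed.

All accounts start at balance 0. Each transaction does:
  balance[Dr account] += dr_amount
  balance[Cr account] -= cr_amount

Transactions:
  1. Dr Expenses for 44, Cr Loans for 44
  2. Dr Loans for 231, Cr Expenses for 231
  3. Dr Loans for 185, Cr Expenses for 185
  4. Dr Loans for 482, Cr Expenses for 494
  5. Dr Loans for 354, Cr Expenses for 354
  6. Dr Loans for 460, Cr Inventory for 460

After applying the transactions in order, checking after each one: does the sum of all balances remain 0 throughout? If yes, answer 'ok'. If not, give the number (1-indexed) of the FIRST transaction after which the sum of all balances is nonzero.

Answer: 4

Derivation:
After txn 1: dr=44 cr=44 sum_balances=0
After txn 2: dr=231 cr=231 sum_balances=0
After txn 3: dr=185 cr=185 sum_balances=0
After txn 4: dr=482 cr=494 sum_balances=-12
After txn 5: dr=354 cr=354 sum_balances=-12
After txn 6: dr=460 cr=460 sum_balances=-12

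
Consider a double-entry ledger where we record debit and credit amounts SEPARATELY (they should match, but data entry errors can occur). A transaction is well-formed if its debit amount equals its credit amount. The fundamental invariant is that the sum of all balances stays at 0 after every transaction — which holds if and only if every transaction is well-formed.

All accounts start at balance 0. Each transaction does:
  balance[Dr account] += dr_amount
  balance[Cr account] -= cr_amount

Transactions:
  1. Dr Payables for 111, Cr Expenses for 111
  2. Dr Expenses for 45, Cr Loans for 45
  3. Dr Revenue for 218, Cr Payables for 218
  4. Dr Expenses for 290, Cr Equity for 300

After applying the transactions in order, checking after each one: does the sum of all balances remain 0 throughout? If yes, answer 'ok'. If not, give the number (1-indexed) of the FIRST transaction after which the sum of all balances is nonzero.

After txn 1: dr=111 cr=111 sum_balances=0
After txn 2: dr=45 cr=45 sum_balances=0
After txn 3: dr=218 cr=218 sum_balances=0
After txn 4: dr=290 cr=300 sum_balances=-10

Answer: 4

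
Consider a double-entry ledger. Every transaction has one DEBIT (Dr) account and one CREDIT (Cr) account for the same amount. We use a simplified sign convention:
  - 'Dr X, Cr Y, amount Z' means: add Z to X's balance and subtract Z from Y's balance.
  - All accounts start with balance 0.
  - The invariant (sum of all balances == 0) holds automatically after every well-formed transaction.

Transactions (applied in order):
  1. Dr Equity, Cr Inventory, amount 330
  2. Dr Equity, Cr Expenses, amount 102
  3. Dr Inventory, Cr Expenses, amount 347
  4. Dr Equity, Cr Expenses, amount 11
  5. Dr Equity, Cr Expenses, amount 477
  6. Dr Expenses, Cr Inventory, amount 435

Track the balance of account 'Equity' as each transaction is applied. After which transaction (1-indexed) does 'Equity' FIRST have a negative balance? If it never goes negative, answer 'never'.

Answer: never

Derivation:
After txn 1: Equity=330
After txn 2: Equity=432
After txn 3: Equity=432
After txn 4: Equity=443
After txn 5: Equity=920
After txn 6: Equity=920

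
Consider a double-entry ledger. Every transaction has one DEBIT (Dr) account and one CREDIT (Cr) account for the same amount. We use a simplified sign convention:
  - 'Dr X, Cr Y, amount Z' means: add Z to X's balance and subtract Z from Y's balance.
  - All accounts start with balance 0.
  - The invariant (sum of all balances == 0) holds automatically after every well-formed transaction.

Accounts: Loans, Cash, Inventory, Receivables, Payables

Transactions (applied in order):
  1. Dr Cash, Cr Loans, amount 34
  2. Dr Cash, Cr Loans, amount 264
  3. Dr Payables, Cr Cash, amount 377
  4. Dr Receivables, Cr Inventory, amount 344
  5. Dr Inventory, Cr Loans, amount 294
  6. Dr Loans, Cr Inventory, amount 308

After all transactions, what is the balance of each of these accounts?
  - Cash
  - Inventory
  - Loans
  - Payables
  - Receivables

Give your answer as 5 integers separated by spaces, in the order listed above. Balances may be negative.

After txn 1 (Dr Cash, Cr Loans, amount 34): Cash=34 Loans=-34
After txn 2 (Dr Cash, Cr Loans, amount 264): Cash=298 Loans=-298
After txn 3 (Dr Payables, Cr Cash, amount 377): Cash=-79 Loans=-298 Payables=377
After txn 4 (Dr Receivables, Cr Inventory, amount 344): Cash=-79 Inventory=-344 Loans=-298 Payables=377 Receivables=344
After txn 5 (Dr Inventory, Cr Loans, amount 294): Cash=-79 Inventory=-50 Loans=-592 Payables=377 Receivables=344
After txn 6 (Dr Loans, Cr Inventory, amount 308): Cash=-79 Inventory=-358 Loans=-284 Payables=377 Receivables=344

Answer: -79 -358 -284 377 344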